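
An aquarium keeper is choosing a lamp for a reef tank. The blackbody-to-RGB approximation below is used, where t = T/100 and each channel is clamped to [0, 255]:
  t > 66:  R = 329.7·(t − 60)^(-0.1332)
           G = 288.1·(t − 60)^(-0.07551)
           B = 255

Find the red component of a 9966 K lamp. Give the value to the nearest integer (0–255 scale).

202

t = 9966/100 = 99.66; the t > 66 branch applies.
R = 329.7·(99.66 − 60)^(-0.1332) = 329.7·39.66^(-0.1332) = 329.7·0.61249 = 201.938.
Rounded: 202.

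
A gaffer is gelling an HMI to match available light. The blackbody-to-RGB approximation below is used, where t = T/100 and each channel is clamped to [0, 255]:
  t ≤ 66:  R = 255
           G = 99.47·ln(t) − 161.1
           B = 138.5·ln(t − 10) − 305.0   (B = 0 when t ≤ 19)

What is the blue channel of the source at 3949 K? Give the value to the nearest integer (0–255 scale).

t = 3949/100 = 39.49; the t ≤ 66 branch applies.
B = 138.5·ln(39.49 − 10) − 305.0 = 138.5·ln 29.49 − 305.0 = 138.5·3.3841 − 305.0 = 163.691.
Rounded: 164.

164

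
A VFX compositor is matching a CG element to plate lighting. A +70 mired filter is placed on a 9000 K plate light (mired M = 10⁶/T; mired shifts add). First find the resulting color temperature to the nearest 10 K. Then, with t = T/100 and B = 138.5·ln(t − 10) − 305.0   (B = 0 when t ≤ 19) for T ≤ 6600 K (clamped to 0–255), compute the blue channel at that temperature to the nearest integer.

M_in = 10⁶/9000 = 111.11; M_out = 111.11 + (+70) = 181.11.
T_out = 10⁶/181.11 = 5521.5 K → 5520 K; t = 55.2.
B = 138.5·ln(55.2 − 10) − 305.0 = 138.5·ln 45.2 − 305.0 = 138.5·3.8111 − 305.0 = 222.837.
Rounded: 223.

223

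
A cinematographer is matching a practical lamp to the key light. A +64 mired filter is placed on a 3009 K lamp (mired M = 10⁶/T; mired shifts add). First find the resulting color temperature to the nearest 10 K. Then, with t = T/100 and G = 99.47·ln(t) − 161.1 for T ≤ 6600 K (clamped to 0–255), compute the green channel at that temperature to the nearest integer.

160

M_in = 10⁶/3009 = 332.34; M_out = 332.34 + (+64) = 396.34.
T_out = 10⁶/396.34 = 2523.1 K → 2520 K; t = 25.2.
G = 99.47·ln 25.2 − 161.1 = 99.47·3.2268 − 161.1 = 159.874.
Rounded: 160.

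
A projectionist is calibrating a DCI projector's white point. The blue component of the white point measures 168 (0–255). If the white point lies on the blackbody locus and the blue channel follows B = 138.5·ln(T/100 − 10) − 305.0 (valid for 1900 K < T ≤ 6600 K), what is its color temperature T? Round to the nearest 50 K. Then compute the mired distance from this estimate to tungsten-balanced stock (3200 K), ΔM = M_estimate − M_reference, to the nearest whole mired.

-66 mireds

ln(t − 10) = (168 + 305.0) / 138.5 = 3.4152.
t − 10 = e^3.4152 = 30.422, so t = 40.422.
T = 100·t = 4042 K → 4050 K to the nearest 50 K.
M_estimate = 10⁶/4050 = 246.91; M_reference = 10⁶/3200 = 312.50.
ΔM = 246.91 − 312.50 = -65.59 → -66 mireds.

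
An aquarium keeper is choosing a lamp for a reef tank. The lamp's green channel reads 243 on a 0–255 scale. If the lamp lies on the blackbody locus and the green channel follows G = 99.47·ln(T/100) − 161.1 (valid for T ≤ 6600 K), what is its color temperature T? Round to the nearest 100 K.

5800 K

ln t = (243 + 161.1) / 99.47 = 4.0625.
t = e^4.0625 = 58.121.
T = 100·t = 5812 K → 5800 K to the nearest 100 K.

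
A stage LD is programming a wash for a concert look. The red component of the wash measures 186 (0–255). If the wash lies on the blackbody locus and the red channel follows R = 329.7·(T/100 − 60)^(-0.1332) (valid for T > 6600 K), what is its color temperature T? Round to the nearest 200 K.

13400 K

(t − 60)^(-0.1332) = 186/329.7 = 0.56415.
t − 60 = 0.56415^(1/-0.1332) = 0.56415^(-7.508) = 73.521, so t = 133.521.
T = 100·t = 13352 K → 13400 K to the nearest 200 K.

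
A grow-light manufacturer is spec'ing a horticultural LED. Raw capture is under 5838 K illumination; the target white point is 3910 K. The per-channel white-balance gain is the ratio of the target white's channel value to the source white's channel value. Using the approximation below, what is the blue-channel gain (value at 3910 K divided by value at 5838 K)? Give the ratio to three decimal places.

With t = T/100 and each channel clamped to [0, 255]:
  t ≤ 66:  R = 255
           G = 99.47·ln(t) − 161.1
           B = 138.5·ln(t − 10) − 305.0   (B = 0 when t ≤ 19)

0.697

At 5838 K (t = 58.38):
  B = 138.5·ln(58.38 − 10) − 305.0 = 138.5·ln 48.38 − 305.0 = 138.5·3.8791 − 305.0 = 232.253.
At 3910 K (t = 39.1):
  B = 138.5·ln(39.1 − 10) − 305.0 = 138.5·ln 29.1 − 305.0 = 138.5·3.3707 − 305.0 = 161.847.
Gain = 161.847 / 232.253 = 0.6969 → 0.697.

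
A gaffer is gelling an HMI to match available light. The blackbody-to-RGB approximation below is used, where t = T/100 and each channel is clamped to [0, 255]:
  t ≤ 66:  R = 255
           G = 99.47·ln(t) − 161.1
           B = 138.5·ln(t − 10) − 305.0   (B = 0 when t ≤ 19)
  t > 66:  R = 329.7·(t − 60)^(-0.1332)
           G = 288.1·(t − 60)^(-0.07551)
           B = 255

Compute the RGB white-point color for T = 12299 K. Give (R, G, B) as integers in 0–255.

(190, 211, 255)

t = 12299/100 = 122.99; the t > 66 branch applies.
R = 329.7·(122.99 − 60)^(-0.1332) = 329.7·62.99^(-0.1332) = 329.7·0.57589 = 189.870.
G = 288.1·(122.99 − 60)^(-0.07551) = 288.1·62.99^(-0.07551) = 288.1·0.73137 = 210.708.
B = 255 by definition for t > 66.
Rounded: (190, 211, 255).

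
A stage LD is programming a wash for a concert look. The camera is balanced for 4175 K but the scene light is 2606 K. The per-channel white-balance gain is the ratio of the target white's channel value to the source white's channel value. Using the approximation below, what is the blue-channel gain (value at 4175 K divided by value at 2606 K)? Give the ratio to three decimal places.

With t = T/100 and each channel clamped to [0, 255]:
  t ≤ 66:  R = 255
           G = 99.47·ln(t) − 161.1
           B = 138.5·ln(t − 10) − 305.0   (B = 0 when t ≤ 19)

At 2606 K (t = 26.06):
  B = 138.5·ln(26.06 − 10) − 305.0 = 138.5·ln 16.06 − 305.0 = 138.5·2.7763 − 305.0 = 79.522.
At 4175 K (t = 41.75):
  B = 138.5·ln(41.75 − 10) − 305.0 = 138.5·ln 31.75 − 305.0 = 138.5·3.4579 − 305.0 = 173.918.
Gain = 173.918 / 79.522 = 2.1870 → 2.187.

2.187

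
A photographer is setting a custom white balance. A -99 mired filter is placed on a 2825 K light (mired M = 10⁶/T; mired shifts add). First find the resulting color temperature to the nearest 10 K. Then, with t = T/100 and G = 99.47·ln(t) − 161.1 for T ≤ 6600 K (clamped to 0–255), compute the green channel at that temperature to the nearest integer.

204

M_in = 10⁶/2825 = 353.98; M_out = 353.98 + (-99) = 254.98.
T_out = 10⁶/254.98 = 3921.8 K → 3920 K; t = 39.2.
G = 99.47·ln 39.2 − 161.1 = 99.47·3.6687 − 161.1 = 203.823.
Rounded: 204.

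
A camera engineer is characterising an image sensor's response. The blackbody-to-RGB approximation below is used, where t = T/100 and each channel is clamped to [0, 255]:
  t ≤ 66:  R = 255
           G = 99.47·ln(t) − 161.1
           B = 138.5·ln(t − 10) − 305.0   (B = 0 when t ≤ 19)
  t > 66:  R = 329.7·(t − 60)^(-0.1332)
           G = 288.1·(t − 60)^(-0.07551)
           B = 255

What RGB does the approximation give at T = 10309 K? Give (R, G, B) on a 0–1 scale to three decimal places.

t = 10309/100 = 103.09; the t > 66 branch applies.
R = 329.7·(103.09 − 60)^(-0.1332) = 329.7·43.09^(-0.1332) = 329.7·0.60576 = 199.719.
G = 288.1·(103.09 − 60)^(-0.07551) = 288.1·43.09^(-0.07551) = 288.1·0.75264 = 216.836.
B = 255 by definition for t > 66.
Dividing each by 255: (0.7832, 0.8503, 1.0000) → (0.783, 0.850, 1.000).

(0.783, 0.850, 1.000)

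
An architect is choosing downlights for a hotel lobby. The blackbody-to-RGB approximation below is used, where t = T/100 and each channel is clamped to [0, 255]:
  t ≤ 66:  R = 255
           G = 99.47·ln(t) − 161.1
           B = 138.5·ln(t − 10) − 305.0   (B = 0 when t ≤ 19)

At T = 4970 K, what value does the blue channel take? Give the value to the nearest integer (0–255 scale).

205

t = 4970/100 = 49.7; the t ≤ 66 branch applies.
B = 138.5·ln(49.7 − 10) − 305.0 = 138.5·ln 39.7 − 305.0 = 138.5·3.6814 − 305.0 = 204.867.
Rounded: 205.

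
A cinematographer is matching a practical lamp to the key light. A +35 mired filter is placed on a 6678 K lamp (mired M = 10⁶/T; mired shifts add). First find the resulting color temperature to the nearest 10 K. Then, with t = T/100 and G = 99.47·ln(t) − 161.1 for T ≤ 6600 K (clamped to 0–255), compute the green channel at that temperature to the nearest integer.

236

M_in = 10⁶/6678 = 149.75; M_out = 149.75 + (+35) = 184.75.
T_out = 10⁶/184.75 = 5412.9 K → 5410 K; t = 54.1.
G = 99.47·ln 54.1 − 161.1 = 99.47·3.9908 − 161.1 = 235.868.
Rounded: 236.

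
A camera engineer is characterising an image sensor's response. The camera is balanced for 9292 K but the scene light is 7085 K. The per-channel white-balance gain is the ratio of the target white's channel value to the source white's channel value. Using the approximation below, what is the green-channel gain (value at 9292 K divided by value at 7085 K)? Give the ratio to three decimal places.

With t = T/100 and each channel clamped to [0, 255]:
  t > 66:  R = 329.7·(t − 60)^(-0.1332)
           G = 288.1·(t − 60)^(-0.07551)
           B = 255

0.920

At 7085 K (t = 70.85):
  G = 288.1·(70.85 − 60)^(-0.07551) = 288.1·10.85^(-0.07551) = 288.1·0.83525 = 240.635.
At 9292 K (t = 92.92):
  G = 288.1·(92.92 − 60)^(-0.07551) = 288.1·32.92^(-0.07551) = 288.1·0.76810 = 221.289.
Gain = 221.289 / 240.635 = 0.9196 → 0.920.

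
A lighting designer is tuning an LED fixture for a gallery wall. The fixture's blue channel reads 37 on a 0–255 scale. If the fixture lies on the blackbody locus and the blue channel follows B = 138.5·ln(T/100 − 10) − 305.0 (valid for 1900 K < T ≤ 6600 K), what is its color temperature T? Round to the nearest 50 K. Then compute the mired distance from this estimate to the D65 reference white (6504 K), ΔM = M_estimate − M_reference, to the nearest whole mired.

ln(t − 10) = (37 + 305.0) / 138.5 = 2.4693.
t − 10 = e^2.4693 = 11.814, so t = 21.814.
T = 100·t = 2181 K → 2200 K to the nearest 50 K.
M_estimate = 10⁶/2200 = 454.55; M_reference = 10⁶/6504 = 153.75.
ΔM = 454.55 − 153.75 = 300.79 → +301 mireds.

+301 mireds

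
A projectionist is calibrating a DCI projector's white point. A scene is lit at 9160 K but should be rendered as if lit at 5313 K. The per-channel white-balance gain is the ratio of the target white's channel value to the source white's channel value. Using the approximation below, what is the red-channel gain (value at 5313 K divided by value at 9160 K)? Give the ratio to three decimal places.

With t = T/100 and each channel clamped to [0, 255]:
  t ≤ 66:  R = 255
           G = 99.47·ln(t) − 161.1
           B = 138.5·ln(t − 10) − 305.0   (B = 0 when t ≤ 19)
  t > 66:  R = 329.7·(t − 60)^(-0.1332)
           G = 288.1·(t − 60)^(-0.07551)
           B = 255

At 9160 K (t = 91.6):
  R = 329.7·(91.6 − 60)^(-0.1332) = 329.7·31.6^(-0.1332) = 329.7·0.63131 = 208.142.
At 5313 K (t = 53.13):
  R = 255 by definition for t ≤ 66.
Gain = 255.000 / 208.142 = 1.2251 → 1.225.

1.225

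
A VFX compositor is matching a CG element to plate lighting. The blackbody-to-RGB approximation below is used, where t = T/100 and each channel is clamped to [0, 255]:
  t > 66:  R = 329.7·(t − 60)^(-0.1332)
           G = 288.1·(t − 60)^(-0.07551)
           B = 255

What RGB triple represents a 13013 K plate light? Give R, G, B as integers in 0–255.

R=187, G=209, B=255

t = 13013/100 = 130.13; the t > 66 branch applies.
R = 329.7·(130.13 − 60)^(-0.1332) = 329.7·70.13^(-0.1332) = 329.7·0.56771 = 187.174.
G = 288.1·(130.13 − 60)^(-0.07551) = 288.1·70.13^(-0.07551) = 288.1·0.72546 = 209.006.
B = 255 by definition for t > 66.
Rounded: (187, 209, 255).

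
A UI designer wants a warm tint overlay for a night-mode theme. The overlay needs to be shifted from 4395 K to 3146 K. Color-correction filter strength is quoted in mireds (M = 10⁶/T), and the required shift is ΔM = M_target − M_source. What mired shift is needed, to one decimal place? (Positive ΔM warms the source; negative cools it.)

+90.3 mireds

M_source = 10⁶/4395 = 227.531; M_target = 10⁶/3146 = 317.864.
ΔM = 317.864 − 227.531 = 90.333 → +90.3 mireds, a warming shift.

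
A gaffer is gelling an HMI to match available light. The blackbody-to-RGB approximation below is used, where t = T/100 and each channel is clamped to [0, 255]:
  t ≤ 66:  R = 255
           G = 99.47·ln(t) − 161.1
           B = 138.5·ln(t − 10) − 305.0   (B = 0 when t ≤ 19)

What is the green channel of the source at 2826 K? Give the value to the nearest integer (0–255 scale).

t = 2826/100 = 28.26; the t ≤ 66 branch applies.
G = 99.47·ln 28.26 − 161.1 = 99.47·3.3414 − 161.1 = 171.274.
Rounded: 171.

171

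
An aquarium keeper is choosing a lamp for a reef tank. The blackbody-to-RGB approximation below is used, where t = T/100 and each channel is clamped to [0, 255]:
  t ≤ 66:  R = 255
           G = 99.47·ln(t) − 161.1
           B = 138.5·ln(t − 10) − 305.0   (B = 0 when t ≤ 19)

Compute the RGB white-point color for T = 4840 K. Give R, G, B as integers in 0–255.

t = 4840/100 = 48.4; the t ≤ 66 branch applies.
R = 255 by definition for t ≤ 66.
G = 99.47·ln 48.4 − 161.1 = 99.47·3.8795 − 161.1 = 224.794.
B = 138.5·ln(48.4 − 10) − 305.0 = 138.5·ln 38.4 − 305.0 = 138.5·3.6481 − 305.0 = 200.256.
Rounded: (255, 225, 200).

R=255, G=225, B=200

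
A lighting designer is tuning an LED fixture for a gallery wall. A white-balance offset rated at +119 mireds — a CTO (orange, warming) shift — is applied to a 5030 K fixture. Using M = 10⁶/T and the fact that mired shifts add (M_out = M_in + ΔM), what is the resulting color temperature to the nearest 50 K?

M_in = 10⁶/5030 = 198.81 mireds.
M_out = 198.81 + (+119) = 317.81 mireds.
T_out = 10⁶/317.81 = 3146.6 K → 3150 K.

3150 K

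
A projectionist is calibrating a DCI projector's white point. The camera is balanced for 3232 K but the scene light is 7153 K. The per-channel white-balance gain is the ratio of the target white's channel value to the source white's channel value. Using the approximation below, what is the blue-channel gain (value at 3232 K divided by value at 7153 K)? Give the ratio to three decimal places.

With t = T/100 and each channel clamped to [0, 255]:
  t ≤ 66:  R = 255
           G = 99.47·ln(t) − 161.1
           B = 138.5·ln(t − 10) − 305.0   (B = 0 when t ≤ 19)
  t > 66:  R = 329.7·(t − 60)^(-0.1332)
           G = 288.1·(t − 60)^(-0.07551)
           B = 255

At 7153 K (t = 71.53):
  B = 255 by definition for t > 66.
At 3232 K (t = 32.32):
  B = 138.5·ln(32.32 − 10) − 305.0 = 138.5·ln 22.32 − 305.0 = 138.5·3.1055 − 305.0 = 125.109.
Gain = 125.109 / 255.000 = 0.4906 → 0.491.

0.491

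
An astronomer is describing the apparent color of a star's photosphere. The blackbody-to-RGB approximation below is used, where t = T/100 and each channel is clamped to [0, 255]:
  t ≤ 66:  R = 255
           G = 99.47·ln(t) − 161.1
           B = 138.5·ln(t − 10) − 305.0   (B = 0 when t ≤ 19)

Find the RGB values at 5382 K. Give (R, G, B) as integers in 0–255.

(255, 235, 219)

t = 5382/100 = 53.82; the t ≤ 66 branch applies.
R = 255 by definition for t ≤ 66.
G = 99.47·ln 53.82 − 161.1 = 99.47·3.9856 − 161.1 = 235.352.
B = 138.5·ln(53.82 − 10) − 305.0 = 138.5·ln 43.82 − 305.0 = 138.5·3.7801 − 305.0 = 218.543.
Rounded: (255, 235, 219).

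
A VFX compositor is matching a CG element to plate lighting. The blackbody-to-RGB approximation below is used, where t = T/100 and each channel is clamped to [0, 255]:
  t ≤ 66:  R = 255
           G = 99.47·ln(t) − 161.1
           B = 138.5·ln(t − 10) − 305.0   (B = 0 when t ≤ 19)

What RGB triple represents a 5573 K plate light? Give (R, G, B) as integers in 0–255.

(255, 239, 224)

t = 5573/100 = 55.73; the t ≤ 66 branch applies.
R = 255 by definition for t ≤ 66.
G = 99.47·ln 55.73 − 161.1 = 99.47·4.0205 − 161.1 = 238.821.
B = 138.5·ln(55.73 − 10) − 305.0 = 138.5·ln 45.73 − 305.0 = 138.5·3.8228 − 305.0 = 224.452.
Rounded: (255, 239, 224).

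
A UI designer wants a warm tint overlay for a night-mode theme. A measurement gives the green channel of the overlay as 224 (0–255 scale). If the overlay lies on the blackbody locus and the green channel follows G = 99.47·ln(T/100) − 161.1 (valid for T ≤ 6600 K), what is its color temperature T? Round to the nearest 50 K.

ln t = (224 + 161.1) / 99.47 = 3.8715.
t = e^3.8715 = 48.015.
T = 100·t = 4802 K → 4800 K to the nearest 50 K.

4800 K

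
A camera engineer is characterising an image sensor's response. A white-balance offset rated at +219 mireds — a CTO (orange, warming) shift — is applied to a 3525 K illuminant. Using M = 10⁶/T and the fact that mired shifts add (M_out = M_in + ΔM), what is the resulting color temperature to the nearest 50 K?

2000 K

M_in = 10⁶/3525 = 283.69 mireds.
M_out = 283.69 + (+219) = 502.69 mireds.
T_out = 10⁶/502.69 = 1989.3 K → 2000 K.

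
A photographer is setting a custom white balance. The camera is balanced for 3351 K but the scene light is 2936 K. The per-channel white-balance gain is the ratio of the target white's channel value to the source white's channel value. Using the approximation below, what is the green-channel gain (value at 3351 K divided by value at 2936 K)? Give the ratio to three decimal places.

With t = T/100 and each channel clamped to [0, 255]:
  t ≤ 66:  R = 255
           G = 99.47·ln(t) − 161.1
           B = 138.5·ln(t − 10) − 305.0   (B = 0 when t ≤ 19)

At 2936 K (t = 29.36):
  G = 99.47·ln 29.36 − 161.1 = 99.47·3.3796 − 161.1 = 175.072.
At 3351 K (t = 33.51):
  G = 99.47·ln 33.51 − 161.1 = 99.47·3.5118 − 161.1 = 188.223.
Gain = 188.223 / 175.072 = 1.0751 → 1.075.

1.075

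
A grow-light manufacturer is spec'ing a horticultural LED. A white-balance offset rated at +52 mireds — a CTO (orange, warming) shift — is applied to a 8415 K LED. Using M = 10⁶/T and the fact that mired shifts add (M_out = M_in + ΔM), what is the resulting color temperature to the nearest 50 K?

M_in = 10⁶/8415 = 118.84 mireds.
M_out = 118.84 + (+52) = 170.84 mireds.
T_out = 10⁶/170.84 = 5853.6 K → 5850 K.

5850 K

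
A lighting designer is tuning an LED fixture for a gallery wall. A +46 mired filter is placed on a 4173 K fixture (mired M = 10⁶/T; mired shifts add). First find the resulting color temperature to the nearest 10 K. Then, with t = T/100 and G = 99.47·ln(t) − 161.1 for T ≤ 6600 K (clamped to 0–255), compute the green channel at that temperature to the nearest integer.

193

M_in = 10⁶/4173 = 239.64; M_out = 239.64 + (+46) = 285.64.
T_out = 10⁶/285.64 = 3501.0 K → 3500 K; t = 35.
G = 99.47·ln 35 − 161.1 = 99.47·3.5553 − 161.1 = 192.550.
Rounded: 193.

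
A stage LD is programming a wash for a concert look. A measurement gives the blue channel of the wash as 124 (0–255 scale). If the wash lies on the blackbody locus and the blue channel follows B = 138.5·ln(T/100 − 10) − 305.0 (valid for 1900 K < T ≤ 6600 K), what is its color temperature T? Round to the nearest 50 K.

3200 K

ln(t − 10) = (124 + 305.0) / 138.5 = 3.0975.
t − 10 = e^3.0975 = 22.142, so t = 32.142.
T = 100·t = 3214 K → 3200 K to the nearest 50 K.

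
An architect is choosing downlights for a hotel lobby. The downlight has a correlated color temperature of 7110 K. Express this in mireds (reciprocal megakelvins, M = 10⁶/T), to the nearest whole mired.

M = 10⁶ / 7110 = 140.647 → 141 mireds.

141 mireds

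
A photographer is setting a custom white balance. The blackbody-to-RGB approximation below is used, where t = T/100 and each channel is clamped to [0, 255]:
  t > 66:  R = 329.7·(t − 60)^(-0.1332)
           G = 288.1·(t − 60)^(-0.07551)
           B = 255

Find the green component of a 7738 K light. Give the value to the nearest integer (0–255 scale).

232

t = 7738/100 = 77.38; the t > 66 branch applies.
G = 288.1·(77.38 − 60)^(-0.07551) = 288.1·17.38^(-0.07551) = 288.1·0.80605 = 232.224.
Rounded: 232.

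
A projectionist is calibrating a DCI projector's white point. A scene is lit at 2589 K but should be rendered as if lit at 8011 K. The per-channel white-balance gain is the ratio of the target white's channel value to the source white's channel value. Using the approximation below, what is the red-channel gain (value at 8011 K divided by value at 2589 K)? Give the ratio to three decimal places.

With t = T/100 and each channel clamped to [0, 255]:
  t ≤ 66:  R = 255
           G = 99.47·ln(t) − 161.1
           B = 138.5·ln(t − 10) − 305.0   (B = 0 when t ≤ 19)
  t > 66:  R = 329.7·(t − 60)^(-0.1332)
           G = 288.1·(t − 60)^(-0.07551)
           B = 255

0.867

At 2589 K (t = 25.89):
  R = 255 by definition for t ≤ 66.
At 8011 K (t = 80.11):
  R = 329.7·(80.11 − 60)^(-0.1332) = 329.7·20.11^(-0.1332) = 329.7·0.67048 = 221.057.
Gain = 221.057 / 255.000 = 0.8669 → 0.867.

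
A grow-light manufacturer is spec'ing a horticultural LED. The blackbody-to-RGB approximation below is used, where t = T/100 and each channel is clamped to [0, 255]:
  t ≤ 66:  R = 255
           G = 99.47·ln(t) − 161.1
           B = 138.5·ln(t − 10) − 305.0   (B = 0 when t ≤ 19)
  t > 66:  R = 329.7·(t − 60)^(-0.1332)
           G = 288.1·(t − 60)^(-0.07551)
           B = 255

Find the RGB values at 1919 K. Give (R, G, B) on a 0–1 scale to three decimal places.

(1.000, 0.521, 0.009)

t = 1919/100 = 19.19; the t ≤ 66 branch applies.
R = 255 by definition for t ≤ 66.
G = 99.47·ln 19.19 − 161.1 = 99.47·2.9544 − 161.1 = 132.773.
B = 138.5·ln(19.19 − 10) − 305.0 = 138.5·ln 9.19 − 305.0 = 138.5·2.2181 − 305.0 = 2.209.
Dividing each by 255: (1.0000, 0.5207, 0.0087) → (1.000, 0.521, 0.009).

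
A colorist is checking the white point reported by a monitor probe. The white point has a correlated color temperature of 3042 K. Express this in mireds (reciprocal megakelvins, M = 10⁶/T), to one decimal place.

M = 10⁶ / 3042 = 328.731 → 328.7 mireds.

328.7 mireds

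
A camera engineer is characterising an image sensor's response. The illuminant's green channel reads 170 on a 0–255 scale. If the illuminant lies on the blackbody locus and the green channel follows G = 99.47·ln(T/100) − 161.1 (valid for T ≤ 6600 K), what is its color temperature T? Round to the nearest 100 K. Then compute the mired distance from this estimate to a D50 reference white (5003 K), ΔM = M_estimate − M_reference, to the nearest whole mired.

ln t = (170 + 161.1) / 99.47 = 3.3286.
t = e^3.3286 = 27.900.
T = 100·t = 2790 K → 2800 K to the nearest 100 K.
M_estimate = 10⁶/2800 = 357.14; M_reference = 10⁶/5003 = 199.88.
ΔM = 357.14 − 199.88 = 157.26 → +157 mireds.

+157 mireds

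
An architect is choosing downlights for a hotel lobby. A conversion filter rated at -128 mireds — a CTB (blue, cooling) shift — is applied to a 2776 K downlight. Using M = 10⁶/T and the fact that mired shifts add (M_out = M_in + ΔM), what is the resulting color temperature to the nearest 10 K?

4310 K

M_in = 10⁶/2776 = 360.23 mireds.
M_out = 360.23 + (-128) = 232.23 mireds.
T_out = 10⁶/232.23 = 4306.1 K → 4310 K.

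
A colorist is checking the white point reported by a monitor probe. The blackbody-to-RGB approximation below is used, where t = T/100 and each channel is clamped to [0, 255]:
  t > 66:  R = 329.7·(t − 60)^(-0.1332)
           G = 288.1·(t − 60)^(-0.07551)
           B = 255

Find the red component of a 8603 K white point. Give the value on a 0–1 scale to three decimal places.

0.838

t = 8603/100 = 86.03; the t > 66 branch applies.
R = 329.7·(86.03 − 60)^(-0.1332) = 329.7·26.03^(-0.1332) = 329.7·0.64783 = 213.588.
On a 0–1 scale: 213.588/255 = 0.8376 → 0.838.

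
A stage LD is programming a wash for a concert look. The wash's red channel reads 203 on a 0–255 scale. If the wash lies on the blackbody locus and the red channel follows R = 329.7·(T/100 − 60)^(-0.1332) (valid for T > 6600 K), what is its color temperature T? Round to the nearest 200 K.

(t − 60)^(-0.1332) = 203/329.7 = 0.61571.
t − 60 = 0.61571^(1/-0.1332) = 0.61571^(-7.508) = 38.129, so t = 98.129.
T = 100·t = 9813 K → 9800 K to the nearest 200 K.

9800 K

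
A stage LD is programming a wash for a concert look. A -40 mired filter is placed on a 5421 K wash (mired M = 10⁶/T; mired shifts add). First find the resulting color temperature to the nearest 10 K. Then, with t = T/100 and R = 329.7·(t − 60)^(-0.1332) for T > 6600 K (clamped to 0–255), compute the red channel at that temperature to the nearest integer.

245

M_in = 10⁶/5421 = 184.47; M_out = 184.47 + (-40) = 144.47.
T_out = 10⁶/144.47 = 6922.0 K → 6920 K; t = 69.2.
R = 329.7·(69.2 − 60)^(-0.1332) = 329.7·9.2^(-0.1332) = 329.7·0.74409 = 245.325.
Rounded: 245.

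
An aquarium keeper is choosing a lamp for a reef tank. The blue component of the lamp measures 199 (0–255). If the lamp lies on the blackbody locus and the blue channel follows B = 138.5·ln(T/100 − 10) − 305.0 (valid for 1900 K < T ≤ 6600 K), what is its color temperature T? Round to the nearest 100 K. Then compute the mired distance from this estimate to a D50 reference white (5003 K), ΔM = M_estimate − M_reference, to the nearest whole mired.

+8 mireds

ln(t − 10) = (199 + 305.0) / 138.5 = 3.6390.
t − 10 = e^3.6390 = 38.053, so t = 48.053.
T = 100·t = 4805 K → 4800 K to the nearest 100 K.
M_estimate = 10⁶/4800 = 208.33; M_reference = 10⁶/5003 = 199.88.
ΔM = 208.33 − 199.88 = 8.45 → +8 mireds.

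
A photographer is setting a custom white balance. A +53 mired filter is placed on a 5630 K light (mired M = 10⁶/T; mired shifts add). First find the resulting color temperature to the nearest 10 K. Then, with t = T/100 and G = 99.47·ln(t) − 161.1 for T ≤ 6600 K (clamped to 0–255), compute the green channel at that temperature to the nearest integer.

214

M_in = 10⁶/5630 = 177.62; M_out = 177.62 + (+53) = 230.62.
T_out = 10⁶/230.62 = 4336.1 K → 4340 K; t = 43.4.
G = 99.47·ln 43.4 − 161.1 = 99.47·3.7705 − 161.1 = 213.948.
Rounded: 214.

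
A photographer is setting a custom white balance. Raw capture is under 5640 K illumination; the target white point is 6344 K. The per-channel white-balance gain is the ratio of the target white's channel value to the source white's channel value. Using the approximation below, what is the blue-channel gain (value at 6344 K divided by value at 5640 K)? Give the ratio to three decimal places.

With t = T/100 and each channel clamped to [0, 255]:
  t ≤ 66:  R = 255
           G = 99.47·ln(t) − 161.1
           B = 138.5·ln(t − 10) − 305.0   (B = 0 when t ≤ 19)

At 5640 K (t = 56.4):
  B = 138.5·ln(56.4 − 10) − 305.0 = 138.5·ln 46.4 − 305.0 = 138.5·3.8373 − 305.0 = 226.466.
At 6344 K (t = 63.44):
  B = 138.5·ln(63.44 − 10) − 305.0 = 138.5·ln 53.44 − 305.0 = 138.5·3.9786 − 305.0 = 246.030.
Gain = 246.030 / 226.466 = 1.0864 → 1.086.

1.086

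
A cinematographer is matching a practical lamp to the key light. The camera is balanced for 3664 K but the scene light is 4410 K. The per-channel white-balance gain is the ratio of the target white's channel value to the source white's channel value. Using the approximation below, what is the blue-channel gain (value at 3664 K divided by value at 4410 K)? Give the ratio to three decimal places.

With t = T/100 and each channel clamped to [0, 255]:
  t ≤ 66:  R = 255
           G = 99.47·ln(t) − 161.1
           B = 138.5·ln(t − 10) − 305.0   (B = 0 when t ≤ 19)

At 4410 K (t = 44.1):
  B = 138.5·ln(44.1 − 10) − 305.0 = 138.5·ln 34.1 − 305.0 = 138.5·3.5293 − 305.0 = 183.808.
At 3664 K (t = 36.64):
  B = 138.5·ln(36.64 − 10) − 305.0 = 138.5·ln 26.64 − 305.0 = 138.5·3.2824 − 305.0 = 149.614.
Gain = 149.614 / 183.808 = 0.8140 → 0.814.

0.814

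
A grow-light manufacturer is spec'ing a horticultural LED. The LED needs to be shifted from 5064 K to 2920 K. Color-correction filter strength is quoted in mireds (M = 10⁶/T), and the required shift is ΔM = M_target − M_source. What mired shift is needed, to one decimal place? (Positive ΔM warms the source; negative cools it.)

M_source = 10⁶/5064 = 197.472; M_target = 10⁶/2920 = 342.466.
ΔM = 342.466 − 197.472 = 144.993 → +145.0 mireds, a warming shift.

+145.0 mireds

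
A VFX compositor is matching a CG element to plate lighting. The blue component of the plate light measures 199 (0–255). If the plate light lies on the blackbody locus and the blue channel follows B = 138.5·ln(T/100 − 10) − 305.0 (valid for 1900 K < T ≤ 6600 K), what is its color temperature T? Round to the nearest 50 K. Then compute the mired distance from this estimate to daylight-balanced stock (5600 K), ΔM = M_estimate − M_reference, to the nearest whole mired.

+30 mireds

ln(t − 10) = (199 + 305.0) / 138.5 = 3.6390.
t − 10 = e^3.6390 = 38.053, so t = 48.053.
T = 100·t = 4805 K → 4800 K to the nearest 50 K.
M_estimate = 10⁶/4800 = 208.33; M_reference = 10⁶/5600 = 178.57.
ΔM = 208.33 − 178.57 = 29.76 → +30 mireds.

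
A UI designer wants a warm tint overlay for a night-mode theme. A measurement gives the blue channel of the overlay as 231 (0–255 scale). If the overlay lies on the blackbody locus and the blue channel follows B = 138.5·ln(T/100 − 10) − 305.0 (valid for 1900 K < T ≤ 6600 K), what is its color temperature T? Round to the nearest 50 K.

ln(t − 10) = (231 + 305.0) / 138.5 = 3.8700.
t − 10 = e^3.8700 = 47.944, so t = 57.944.
T = 100·t = 5794 K → 5800 K to the nearest 50 K.

5800 K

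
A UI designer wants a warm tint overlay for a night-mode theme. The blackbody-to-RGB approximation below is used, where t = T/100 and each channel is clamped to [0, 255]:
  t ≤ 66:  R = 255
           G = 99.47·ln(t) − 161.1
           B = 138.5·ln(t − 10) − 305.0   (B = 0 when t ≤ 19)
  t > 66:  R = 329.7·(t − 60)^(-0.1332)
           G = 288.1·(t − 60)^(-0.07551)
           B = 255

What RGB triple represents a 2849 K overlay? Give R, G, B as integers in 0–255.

t = 2849/100 = 28.49; the t ≤ 66 branch applies.
R = 255 by definition for t ≤ 66.
G = 99.47·ln 28.49 − 161.1 = 99.47·3.3496 − 161.1 = 172.080.
B = 138.5·ln(28.49 − 10) − 305.0 = 138.5·ln 18.49 − 305.0 = 138.5·2.9172 − 305.0 = 99.036.
Rounded: (255, 172, 99).

R=255, G=172, B=99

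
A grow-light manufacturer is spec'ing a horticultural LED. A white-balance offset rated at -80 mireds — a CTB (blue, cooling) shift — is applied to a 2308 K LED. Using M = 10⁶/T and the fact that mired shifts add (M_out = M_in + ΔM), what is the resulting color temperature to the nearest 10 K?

M_in = 10⁶/2308 = 433.28 mireds.
M_out = 433.28 + (-80) = 353.28 mireds.
T_out = 10⁶/353.28 = 2830.7 K → 2830 K.

2830 K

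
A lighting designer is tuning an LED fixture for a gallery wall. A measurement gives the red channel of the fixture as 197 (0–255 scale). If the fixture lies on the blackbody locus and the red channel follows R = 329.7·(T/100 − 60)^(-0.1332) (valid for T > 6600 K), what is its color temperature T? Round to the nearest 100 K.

10800 K

(t − 60)^(-0.1332) = 197/329.7 = 0.59751.
t − 60 = 0.59751^(1/-0.1332) = 0.59751^(-7.508) = 47.761, so t = 107.761.
T = 100·t = 10776 K → 10800 K to the nearest 100 K.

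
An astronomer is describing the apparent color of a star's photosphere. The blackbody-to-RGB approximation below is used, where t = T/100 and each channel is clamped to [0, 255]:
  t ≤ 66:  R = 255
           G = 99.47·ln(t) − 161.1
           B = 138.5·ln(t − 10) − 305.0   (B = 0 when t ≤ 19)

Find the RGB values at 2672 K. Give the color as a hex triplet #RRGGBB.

t = 2672/100 = 26.72; the t ≤ 66 branch applies.
R = 255 by definition for t ≤ 66.
G = 99.47·ln 26.72 − 161.1 = 99.47·3.2854 − 161.1 = 165.700.
B = 138.5·ln(26.72 − 10) − 305.0 = 138.5·ln 16.72 − 305.0 = 138.5·2.8166 − 305.0 = 85.100.
Rounded: (255, 166, 85).
In hex: #FFA655.

#FFA655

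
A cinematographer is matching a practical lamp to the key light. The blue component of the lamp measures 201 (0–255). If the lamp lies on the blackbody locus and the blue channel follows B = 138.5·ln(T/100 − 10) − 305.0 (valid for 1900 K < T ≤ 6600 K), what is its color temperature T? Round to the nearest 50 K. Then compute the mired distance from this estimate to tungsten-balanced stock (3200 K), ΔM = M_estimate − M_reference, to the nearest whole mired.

-106 mireds

ln(t − 10) = (201 + 305.0) / 138.5 = 3.6534.
t − 10 = e^3.6534 = 38.607, so t = 48.607.
T = 100·t = 4861 K → 4850 K to the nearest 50 K.
M_estimate = 10⁶/4850 = 206.19; M_reference = 10⁶/3200 = 312.50.
ΔM = 206.19 − 312.50 = -106.31 → -106 mireds.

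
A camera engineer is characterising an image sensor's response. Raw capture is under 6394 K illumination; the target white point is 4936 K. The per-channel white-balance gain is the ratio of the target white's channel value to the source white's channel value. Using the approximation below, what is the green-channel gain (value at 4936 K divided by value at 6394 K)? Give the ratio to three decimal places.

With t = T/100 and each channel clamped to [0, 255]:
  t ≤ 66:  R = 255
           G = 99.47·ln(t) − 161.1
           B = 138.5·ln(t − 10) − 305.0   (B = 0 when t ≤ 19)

At 6394 K (t = 63.94):
  G = 99.47·ln 63.94 − 161.1 = 99.47·4.1579 − 161.1 = 252.491.
At 4936 K (t = 49.36):
  G = 99.47·ln 49.36 − 161.1 = 99.47·3.8991 − 161.1 = 226.747.
Gain = 226.747 / 252.491 = 0.8980 → 0.898.

0.898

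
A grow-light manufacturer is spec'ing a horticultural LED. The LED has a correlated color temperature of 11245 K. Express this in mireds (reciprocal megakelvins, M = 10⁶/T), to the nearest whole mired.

89 mireds

M = 10⁶ / 11245 = 88.928 → 89 mireds.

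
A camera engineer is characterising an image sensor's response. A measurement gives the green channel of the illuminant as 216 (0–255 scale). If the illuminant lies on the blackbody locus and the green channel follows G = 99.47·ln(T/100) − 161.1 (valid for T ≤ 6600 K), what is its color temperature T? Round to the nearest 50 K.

ln t = (216 + 161.1) / 99.47 = 3.7911.
t = e^3.7911 = 44.305.
T = 100·t = 4430 K → 4450 K to the nearest 50 K.

4450 K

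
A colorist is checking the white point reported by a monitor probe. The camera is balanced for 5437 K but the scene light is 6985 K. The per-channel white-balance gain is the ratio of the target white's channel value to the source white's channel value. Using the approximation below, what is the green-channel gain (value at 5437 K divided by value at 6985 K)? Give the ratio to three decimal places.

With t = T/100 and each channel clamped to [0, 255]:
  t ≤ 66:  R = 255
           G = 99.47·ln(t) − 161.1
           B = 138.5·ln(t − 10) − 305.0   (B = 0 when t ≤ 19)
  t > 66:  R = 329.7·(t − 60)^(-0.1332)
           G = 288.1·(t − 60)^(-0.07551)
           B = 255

0.975

At 6985 K (t = 69.85):
  G = 288.1·(69.85 − 60)^(-0.07551) = 288.1·9.85^(-0.07551) = 288.1·0.84137 = 242.398.
At 5437 K (t = 54.37):
  G = 99.47·ln 54.37 − 161.1 = 99.47·3.9958 − 161.1 = 236.363.
Gain = 236.363 / 242.398 = 0.9751 → 0.975.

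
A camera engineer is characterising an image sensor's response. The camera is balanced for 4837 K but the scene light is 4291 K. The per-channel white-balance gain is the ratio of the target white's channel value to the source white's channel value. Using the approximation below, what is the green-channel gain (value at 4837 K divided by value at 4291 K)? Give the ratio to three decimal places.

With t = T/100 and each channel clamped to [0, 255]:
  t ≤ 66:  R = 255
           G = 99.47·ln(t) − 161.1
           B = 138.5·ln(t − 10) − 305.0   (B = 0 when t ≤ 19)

At 4291 K (t = 42.91):
  G = 99.47·ln 42.91 − 161.1 = 99.47·3.7591 − 161.1 = 212.818.
At 4837 K (t = 48.37):
  G = 99.47·ln 48.37 − 161.1 = 99.47·3.8789 − 161.1 = 224.732.
Gain = 224.732 / 212.818 = 1.0560 → 1.056.

1.056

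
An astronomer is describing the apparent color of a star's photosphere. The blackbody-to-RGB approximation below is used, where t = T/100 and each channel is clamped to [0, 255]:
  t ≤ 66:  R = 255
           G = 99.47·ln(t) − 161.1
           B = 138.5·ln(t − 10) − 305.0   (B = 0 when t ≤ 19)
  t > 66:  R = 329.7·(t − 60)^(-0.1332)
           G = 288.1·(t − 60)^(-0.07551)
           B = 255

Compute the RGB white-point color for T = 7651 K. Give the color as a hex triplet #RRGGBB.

t = 7651/100 = 76.51; the t > 66 branch applies.
R = 329.7·(76.51 − 60)^(-0.1332) = 329.7·16.51^(-0.1332) = 329.7·0.68833 = 226.942.
G = 288.1·(76.51 − 60)^(-0.07551) = 288.1·16.51^(-0.07551) = 288.1·0.80919 = 233.126.
B = 255 by definition for t > 66.
Rounded: (227, 233, 255).
In hex: #E3E9FF.

#E3E9FF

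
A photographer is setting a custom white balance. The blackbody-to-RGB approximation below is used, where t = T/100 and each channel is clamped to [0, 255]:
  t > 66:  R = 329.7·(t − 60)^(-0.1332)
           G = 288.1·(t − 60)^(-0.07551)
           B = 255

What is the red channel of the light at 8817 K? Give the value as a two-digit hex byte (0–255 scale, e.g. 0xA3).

0xD3

t = 8817/100 = 88.17; the t > 66 branch applies.
R = 329.7·(88.17 − 60)^(-0.1332) = 329.7·28.17^(-0.1332) = 329.7·0.64104 = 211.352.
Rounded: 211; in hex, 0xD3.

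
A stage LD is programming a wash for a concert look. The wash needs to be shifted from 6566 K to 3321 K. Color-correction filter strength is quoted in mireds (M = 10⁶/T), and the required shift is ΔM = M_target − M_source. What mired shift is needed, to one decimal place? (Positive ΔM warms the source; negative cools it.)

+148.8 mireds

M_source = 10⁶/6566 = 152.300; M_target = 10⁶/3321 = 301.114.
ΔM = 301.114 − 152.300 = 148.814 → +148.8 mireds, a warming shift.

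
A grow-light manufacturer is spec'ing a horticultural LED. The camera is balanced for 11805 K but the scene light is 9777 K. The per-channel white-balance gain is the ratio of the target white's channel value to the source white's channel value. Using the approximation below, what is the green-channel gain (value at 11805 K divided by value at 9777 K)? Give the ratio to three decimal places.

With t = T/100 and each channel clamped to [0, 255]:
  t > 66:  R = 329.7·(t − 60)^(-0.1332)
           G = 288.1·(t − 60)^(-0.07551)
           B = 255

At 9777 K (t = 97.77):
  G = 288.1·(97.77 − 60)^(-0.07551) = 288.1·37.77^(-0.07551) = 288.1·0.76017 = 219.004.
At 11805 K (t = 118.05):
  G = 288.1·(118.05 − 60)^(-0.07551) = 288.1·58.05^(-0.07551) = 288.1·0.73589 = 212.011.
Gain = 212.011 / 219.004 = 0.9681 → 0.968.

0.968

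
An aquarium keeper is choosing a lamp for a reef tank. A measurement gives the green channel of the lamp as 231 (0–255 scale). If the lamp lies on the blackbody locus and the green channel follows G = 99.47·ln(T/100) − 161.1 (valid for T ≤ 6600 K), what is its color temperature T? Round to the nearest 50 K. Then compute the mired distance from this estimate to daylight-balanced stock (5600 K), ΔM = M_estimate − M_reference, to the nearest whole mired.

ln t = (231 + 161.1) / 99.47 = 3.9419.
t = e^3.9419 = 51.516.
T = 100·t = 5152 K → 5150 K to the nearest 50 K.
M_estimate = 10⁶/5150 = 194.17; M_reference = 10⁶/5600 = 178.57.
ΔM = 194.17 − 178.57 = 15.60 → +16 mireds.

+16 mireds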